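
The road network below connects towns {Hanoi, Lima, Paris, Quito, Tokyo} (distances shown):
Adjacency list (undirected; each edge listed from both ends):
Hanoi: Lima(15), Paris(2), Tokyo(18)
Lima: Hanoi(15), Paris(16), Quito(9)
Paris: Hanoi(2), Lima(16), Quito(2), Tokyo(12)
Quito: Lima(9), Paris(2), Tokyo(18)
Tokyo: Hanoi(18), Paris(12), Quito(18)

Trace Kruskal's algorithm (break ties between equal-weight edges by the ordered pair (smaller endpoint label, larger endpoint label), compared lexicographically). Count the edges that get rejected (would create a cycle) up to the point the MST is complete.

Sort edges by weight, then run Kruskal:
Hanoi—Paris (2): add — endpoints in different components.
Paris—Quito (2): add — endpoints in different components.
Lima—Quito (9): add — endpoints in different components.
Paris—Tokyo (12): add — endpoints in different components.
Edges rejected before the tree was complete: 0.

0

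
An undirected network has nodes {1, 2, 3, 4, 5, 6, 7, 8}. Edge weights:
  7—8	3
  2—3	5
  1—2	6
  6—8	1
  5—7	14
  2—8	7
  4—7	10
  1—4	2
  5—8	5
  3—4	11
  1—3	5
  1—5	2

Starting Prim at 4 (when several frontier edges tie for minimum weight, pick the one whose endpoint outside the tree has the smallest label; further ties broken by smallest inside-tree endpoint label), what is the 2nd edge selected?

1-5

Grow the tree from 4 using Prim:
Step 1: frontier [1—4 2, 4—7 10, 3—4 11] → take 1—4 (2); add 1.
Step 2: frontier [1—5 2, 1—3 5, 1—2 6, 4—7 10, 3—4 11] → take 1—5 (2); add 5.
Step 3: frontier [1—3 5, 1—2 6, 4—7 10, 3—4 11, 5—8 5, 5—7 14] → take 1—3 (5); add 3.
Step 4: frontier [1—2 6, 2—3 5, 4—7 10, 5—8 5, 5—7 14] → take 2—3 (5); add 2.
Step 5: frontier [2—8 7, 4—7 10, 5—8 5, 5—7 14] → take 5—8 (5); add 8.
Step 6: frontier [4—7 10, 5—7 14, 6—8 1, 7—8 3] → take 6—8 (1); add 6.
Step 7: frontier [4—7 10, 5—7 14, 7—8 3] → take 7—8 (3); add 7.
The 2nd edge added is 1—5.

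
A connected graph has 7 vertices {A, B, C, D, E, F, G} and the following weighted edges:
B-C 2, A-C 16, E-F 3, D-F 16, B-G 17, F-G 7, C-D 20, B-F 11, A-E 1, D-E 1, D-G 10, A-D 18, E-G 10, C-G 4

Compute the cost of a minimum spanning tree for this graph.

18

Prim's algorithm from G:
Step 1: cheapest edge leaving the tree is C-G (4); add C.
Step 2: cheapest edge leaving the tree is B-C (2); add B.
Step 3: cheapest edge leaving the tree is F-G (7); add F.
Step 4: cheapest edge leaving the tree is E-F (3); add E.
Step 5: cheapest edge leaving the tree is A-E (1); add A.
Step 6: cheapest edge leaving the tree is D-E (1); add D.
MST edges: C-G, B-C, F-G, E-F, A-E, D-E; total weight 4+2+7+3+1+1 = 18.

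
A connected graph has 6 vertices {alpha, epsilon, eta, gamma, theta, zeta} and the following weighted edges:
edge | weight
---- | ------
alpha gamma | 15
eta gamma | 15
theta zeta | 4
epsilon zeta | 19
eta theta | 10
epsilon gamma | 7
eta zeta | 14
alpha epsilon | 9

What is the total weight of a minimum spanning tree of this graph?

45

Kruskal: consider edges lightest-first.
theta zeta (4): add. Components now {gamma} {theta,zeta} {eta} {alpha} {epsilon}
epsilon gamma (7): add. Components now {epsilon,gamma} {theta,zeta} {eta} {alpha}
alpha epsilon (9): add. Components now {alpha,epsilon,gamma} {theta,zeta} {eta}
eta theta (10): add. Components now {alpha,epsilon,gamma} {eta,theta,zeta}
eta zeta (14): skip — eta and zeta already connected.
alpha gamma (15): skip — gamma and alpha already connected.
eta gamma (15): add. Components now {alpha,epsilon,eta,gamma,theta,zeta}
MST edges: theta zeta, epsilon gamma, alpha epsilon, eta theta, eta gamma; total weight 4+7+9+10+15 = 45.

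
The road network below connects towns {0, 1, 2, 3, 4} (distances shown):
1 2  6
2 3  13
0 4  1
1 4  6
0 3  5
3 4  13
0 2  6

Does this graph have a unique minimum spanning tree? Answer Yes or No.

No

Kruskal's algorithm — process edges by increasing weight (ties by edge label):
0 4 (1): add — endpoints in different components.
0 3 (5): add — endpoints in different components.
0 2 (6): add — endpoints in different components.
1 2 (6): add — endpoints in different components.
Non-tree edge 1 4 has weight 6, equal to the heaviest edge on its tree cycle — swapping gives another MST of the same weight. Not unique.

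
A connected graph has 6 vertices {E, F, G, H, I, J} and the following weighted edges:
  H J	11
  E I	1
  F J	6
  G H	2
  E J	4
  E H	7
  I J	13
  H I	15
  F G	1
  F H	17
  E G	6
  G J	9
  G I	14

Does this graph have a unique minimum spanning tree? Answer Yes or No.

No

Kruskal: consider edges lightest-first.
E I (1): add — endpoints in different components.
F G (1): add — endpoints in different components.
G H (2): add — endpoints in different components.
E J (4): add — endpoints in different components.
E G (6): add — endpoints in different components.
Non-tree edge F J has weight 6, equal to the heaviest edge on its tree cycle — swapping gives another MST of the same weight. Not unique.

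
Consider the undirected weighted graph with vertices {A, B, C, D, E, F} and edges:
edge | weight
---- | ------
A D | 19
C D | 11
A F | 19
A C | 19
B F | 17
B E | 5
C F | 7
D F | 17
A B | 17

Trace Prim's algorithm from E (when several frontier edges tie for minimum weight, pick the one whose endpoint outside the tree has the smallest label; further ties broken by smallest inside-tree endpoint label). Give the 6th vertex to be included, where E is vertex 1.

Prim's algorithm from E:
Step 1: frontier [B E 5] → take B E (5); add B.
Step 2: frontier [A B 17, B F 17] → take A B (17); add A.
Step 3: frontier [A C 19, A D 19, A F 19, B F 17] → take B F (17); add F.
Step 4: frontier [A C 19, A D 19, C F 7, D F 17] → take C F (7); add C.
Step 5: frontier [A D 19, C D 11, D F 17] → take C D (11); add D.
Vertex order: E, B, A, F, C, D. The 6th vertex is D.

D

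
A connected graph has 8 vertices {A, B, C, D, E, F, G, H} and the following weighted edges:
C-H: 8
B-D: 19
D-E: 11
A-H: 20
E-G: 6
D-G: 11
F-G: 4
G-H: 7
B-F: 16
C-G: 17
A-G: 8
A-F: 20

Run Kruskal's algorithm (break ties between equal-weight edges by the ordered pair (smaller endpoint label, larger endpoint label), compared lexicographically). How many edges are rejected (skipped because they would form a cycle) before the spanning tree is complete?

1

Sort edges by weight, then run Kruskal:
F-G (4): add — endpoints in different components.
E-G (6): add — endpoints in different components.
G-H (7): add — endpoints in different components.
A-G (8): add — endpoints in different components.
C-H (8): add — endpoints in different components.
D-E (11): add — endpoints in different components.
D-G (11): skip — D and G already connected.
B-F (16): add — endpoints in different components.
Edges rejected before the tree was complete: 1.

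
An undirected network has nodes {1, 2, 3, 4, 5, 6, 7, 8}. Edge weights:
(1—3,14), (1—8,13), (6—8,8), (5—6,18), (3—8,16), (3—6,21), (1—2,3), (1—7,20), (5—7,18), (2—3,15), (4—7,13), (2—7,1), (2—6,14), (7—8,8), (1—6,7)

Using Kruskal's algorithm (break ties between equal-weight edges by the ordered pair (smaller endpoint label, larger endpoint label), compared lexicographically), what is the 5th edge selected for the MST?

4-7

Kruskal: consider edges lightest-first.
2—7 (1): add — endpoints in different components.
1—2 (3): add — endpoints in different components.
1—6 (7): add — endpoints in different components.
6—8 (8): add — endpoints in different components.
7—8 (8): skip — 7 and 8 already connected.
1—8 (13): skip — 1 and 8 already connected.
4—7 (13): add — endpoints in different components.
1—3 (14): add — endpoints in different components.
2—6 (14): skip — 2 and 6 already connected.
2—3 (15): skip — 2 and 3 already connected.
3—8 (16): skip — 3 and 8 already connected.
5—6 (18): add — endpoints in different components.
The 5th edge added is 4—7.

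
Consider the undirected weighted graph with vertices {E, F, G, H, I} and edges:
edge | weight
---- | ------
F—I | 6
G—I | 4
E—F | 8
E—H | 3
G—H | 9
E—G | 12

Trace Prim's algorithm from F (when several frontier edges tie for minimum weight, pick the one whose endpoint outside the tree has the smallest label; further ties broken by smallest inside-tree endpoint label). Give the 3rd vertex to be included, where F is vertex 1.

Prim's algorithm from F:
Step 1: cheapest edge leaving the tree is F—I (6); add I.
Step 2: cheapest edge leaving the tree is G—I (4); add G.
Step 3: cheapest edge leaving the tree is E—F (8); add E.
Step 4: cheapest edge leaving the tree is E—H (3); add H.
Vertex order: F, I, G, E, H. The 3rd vertex is G.

G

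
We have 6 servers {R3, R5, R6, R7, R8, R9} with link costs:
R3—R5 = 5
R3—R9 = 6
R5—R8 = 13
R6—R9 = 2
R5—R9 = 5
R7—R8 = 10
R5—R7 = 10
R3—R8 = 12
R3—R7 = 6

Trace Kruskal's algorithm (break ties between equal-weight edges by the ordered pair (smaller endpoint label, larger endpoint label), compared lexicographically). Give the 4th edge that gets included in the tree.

R3-R7

Sort edges by weight, then run Kruskal:
R6—R9 (2): add — endpoints in different components.
R3—R5 (5): add — endpoints in different components.
R5—R9 (5): add — endpoints in different components.
R3—R7 (6): add — endpoints in different components.
R3—R9 (6): skip — R3 and R9 already connected.
R5—R7 (10): skip — R7 and R5 already connected.
R7—R8 (10): add — endpoints in different components.
The 4th edge added is R3—R7.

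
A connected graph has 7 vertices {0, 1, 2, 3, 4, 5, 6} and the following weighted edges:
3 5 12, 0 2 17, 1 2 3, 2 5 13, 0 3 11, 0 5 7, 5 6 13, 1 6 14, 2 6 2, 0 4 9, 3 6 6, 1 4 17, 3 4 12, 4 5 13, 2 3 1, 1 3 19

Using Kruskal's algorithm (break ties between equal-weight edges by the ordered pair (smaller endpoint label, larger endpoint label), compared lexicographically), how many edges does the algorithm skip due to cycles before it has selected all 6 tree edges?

Sort edges by weight, then run Kruskal:
2 3 (1): add — endpoints in different components.
2 6 (2): add — endpoints in different components.
1 2 (3): add — endpoints in different components.
3 6 (6): skip — 3 and 6 already connected.
0 5 (7): add — endpoints in different components.
0 4 (9): add — endpoints in different components.
0 3 (11): add — endpoints in different components.
Edges rejected before the tree was complete: 1.

1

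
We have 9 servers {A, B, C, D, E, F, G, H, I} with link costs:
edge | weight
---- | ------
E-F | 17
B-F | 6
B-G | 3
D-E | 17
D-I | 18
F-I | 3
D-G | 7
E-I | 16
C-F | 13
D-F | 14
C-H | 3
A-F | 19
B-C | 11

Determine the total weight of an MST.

Grow the tree from E using Prim:
Step 1: frontier [E-I 16, D-E 17, E-F 17] → take E-I (16); add I.
Step 2: frontier [D-E 17, E-F 17, F-I 3, D-I 18] → take F-I (3); add F.
Step 3: frontier [D-E 17, B-F 6, C-F 13, D-F 14, A-F 19, D-I 18] → take B-F (6); add B.
Step 4: frontier [B-G 3, B-C 11, D-E 17, C-F 13, D-F 14, A-F 19, D-I 18] → take B-G (3); add G.
Step 5: frontier [B-C 11, D-E 17, C-F 13, D-F 14, A-F 19, D-G 7, D-I 18] → take D-G (7); add D.
Step 6: frontier [B-C 11, C-F 13, A-F 19] → take B-C (11); add C.
Step 7: frontier [C-H 3, A-F 19] → take C-H (3); add H.
Step 8: frontier [A-F 19] → take A-F (19); add A.
MST edges: E-I, F-I, B-F, B-G, D-G, B-C, C-H, A-F; total weight 16+3+6+3+7+11+3+19 = 68.

68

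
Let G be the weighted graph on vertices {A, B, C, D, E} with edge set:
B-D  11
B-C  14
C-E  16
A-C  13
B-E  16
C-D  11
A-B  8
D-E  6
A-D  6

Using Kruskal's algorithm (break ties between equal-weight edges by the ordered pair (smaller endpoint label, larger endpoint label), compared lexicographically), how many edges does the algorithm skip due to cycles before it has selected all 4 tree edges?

Kruskal's algorithm — process edges by increasing weight (ties by edge label):
A-D (6): add. Components now {A,D} {B} {C} {E}
D-E (6): add. Components now {A,D,E} {B} {C}
A-B (8): add. Components now {A,B,D,E} {C}
B-D (11): skip — B and D already connected.
C-D (11): add. Components now {A,B,C,D,E}
Edges rejected before the tree was complete: 1.

1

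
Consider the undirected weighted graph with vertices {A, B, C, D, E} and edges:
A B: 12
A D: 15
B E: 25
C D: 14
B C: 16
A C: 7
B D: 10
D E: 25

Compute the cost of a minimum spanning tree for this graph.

Sort edges by weight, then run Kruskal:
A C (7): add. Components now {A,C} {B} {D} {E}
B D (10): add. Components now {A,C} {B,D} {E}
A B (12): add. Components now {A,B,C,D} {E}
C D (14): skip — C and D already connected.
A D (15): skip — A and D already connected.
B C (16): skip — B and C already connected.
B E (25): add. Components now {A,B,C,D,E}
MST edges: A C, B D, A B, B E; total weight 7+10+12+25 = 54.

54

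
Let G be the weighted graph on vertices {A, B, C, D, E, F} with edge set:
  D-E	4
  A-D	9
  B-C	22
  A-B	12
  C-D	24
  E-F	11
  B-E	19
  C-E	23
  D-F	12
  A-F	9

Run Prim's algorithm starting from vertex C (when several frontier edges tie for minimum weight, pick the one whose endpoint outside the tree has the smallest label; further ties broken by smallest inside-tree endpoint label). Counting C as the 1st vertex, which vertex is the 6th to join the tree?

Prim's algorithm from C:
Step 1: cheapest edge leaving the tree is B-C (22); add B.
Step 2: cheapest edge leaving the tree is A-B (12); add A.
Step 3: cheapest edge leaving the tree is A-D (9); add D.
Step 4: cheapest edge leaving the tree is D-E (4); add E.
Step 5: cheapest edge leaving the tree is A-F (9); add F.
Vertex order: C, B, A, D, E, F. The 6th vertex is F.

F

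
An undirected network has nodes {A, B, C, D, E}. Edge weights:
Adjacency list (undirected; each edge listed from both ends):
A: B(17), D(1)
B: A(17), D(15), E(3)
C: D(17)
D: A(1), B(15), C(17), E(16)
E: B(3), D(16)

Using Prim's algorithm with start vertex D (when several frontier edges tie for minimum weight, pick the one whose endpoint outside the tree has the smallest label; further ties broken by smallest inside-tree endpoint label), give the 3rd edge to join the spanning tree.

B-E

Prim, starting at D.
Step 1: cheapest edge leaving the tree is A—D (1); add A.
Step 2: cheapest edge leaving the tree is B—D (15); add B.
Step 3: cheapest edge leaving the tree is B—E (3); add E.
Step 4: cheapest edge leaving the tree is C—D (17); add C.
The 3rd edge added is B—E.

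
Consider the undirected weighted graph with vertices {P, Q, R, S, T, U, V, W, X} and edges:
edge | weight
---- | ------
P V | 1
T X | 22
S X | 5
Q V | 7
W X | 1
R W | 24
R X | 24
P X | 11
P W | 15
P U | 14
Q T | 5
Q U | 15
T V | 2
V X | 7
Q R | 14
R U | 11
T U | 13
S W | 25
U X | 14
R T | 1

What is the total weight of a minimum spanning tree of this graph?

33

Kruskal's algorithm — process edges by increasing weight (ties by edge label):
P V (1): add — endpoints in different components.
R T (1): add — endpoints in different components.
W X (1): add — endpoints in different components.
T V (2): add — endpoints in different components.
Q T (5): add — endpoints in different components.
S X (5): add — endpoints in different components.
Q V (7): skip — Q and V already connected.
V X (7): add — endpoints in different components.
P X (11): skip — X and P already connected.
R U (11): add — endpoints in different components.
MST edges: P V, R T, W X, T V, Q T, S X, V X, R U; total weight 1+1+1+2+5+5+7+11 = 33.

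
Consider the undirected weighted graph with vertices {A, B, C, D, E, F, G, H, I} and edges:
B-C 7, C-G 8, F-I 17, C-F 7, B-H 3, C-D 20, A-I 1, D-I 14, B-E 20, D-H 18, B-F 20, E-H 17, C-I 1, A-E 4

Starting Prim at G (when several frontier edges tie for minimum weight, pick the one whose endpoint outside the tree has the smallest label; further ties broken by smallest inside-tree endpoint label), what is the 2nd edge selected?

C-I

Prim, starting at G.
Step 1: frontier [C-G 8] → take C-G (8); add C.
Step 2: frontier [C-I 1, B-C 7, C-F 7, C-D 20] → take C-I (1); add I.
Step 3: frontier [B-C 7, C-F 7, C-D 20, A-I 1, D-I 14, F-I 17] → take A-I (1); add A.
Step 4: frontier [A-E 4, B-C 7, C-F 7, C-D 20, D-I 14, F-I 17] → take A-E (4); add E.
Step 5: frontier [B-C 7, C-F 7, C-D 20, E-H 17, B-E 20, D-I 14, F-I 17] → take B-C (7); add B.
Step 6: frontier [B-H 3, B-F 20, C-F 7, C-D 20, E-H 17, D-I 14, F-I 17] → take B-H (3); add H.
Step 7: frontier [B-F 20, C-F 7, C-D 20, D-H 18, D-I 14, F-I 17] → take C-F (7); add F.
Step 8: frontier [C-D 20, D-H 18, D-I 14] → take D-I (14); add D.
The 2nd edge added is C-I.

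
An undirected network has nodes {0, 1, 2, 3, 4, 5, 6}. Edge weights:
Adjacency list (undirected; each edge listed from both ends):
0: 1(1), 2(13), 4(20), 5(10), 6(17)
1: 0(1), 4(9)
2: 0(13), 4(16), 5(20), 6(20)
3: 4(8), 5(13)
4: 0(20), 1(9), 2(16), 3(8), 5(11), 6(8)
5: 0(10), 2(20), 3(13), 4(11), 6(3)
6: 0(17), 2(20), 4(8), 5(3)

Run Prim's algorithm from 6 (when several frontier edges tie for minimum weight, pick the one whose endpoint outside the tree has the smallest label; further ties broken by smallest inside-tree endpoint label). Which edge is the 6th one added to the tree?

Prim, starting at 6.
Step 1: cheapest edge leaving the tree is 5-6 (3); add 5.
Step 2: cheapest edge leaving the tree is 4-6 (8); add 4.
Step 3: cheapest edge leaving the tree is 3-4 (8); add 3.
Step 4: cheapest edge leaving the tree is 1-4 (9); add 1.
Step 5: cheapest edge leaving the tree is 0-1 (1); add 0.
Step 6: cheapest edge leaving the tree is 0-2 (13); add 2.
The 6th edge added is 0-2.

0-2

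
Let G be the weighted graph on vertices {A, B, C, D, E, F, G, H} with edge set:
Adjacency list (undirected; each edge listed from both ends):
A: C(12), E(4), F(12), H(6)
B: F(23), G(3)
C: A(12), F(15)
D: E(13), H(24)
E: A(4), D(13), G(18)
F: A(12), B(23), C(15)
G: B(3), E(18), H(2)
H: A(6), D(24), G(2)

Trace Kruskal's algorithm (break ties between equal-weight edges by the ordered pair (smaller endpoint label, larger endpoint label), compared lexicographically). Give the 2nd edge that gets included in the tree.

B-G

Sort edges by weight, then run Kruskal:
G H (2): add — endpoints in different components.
B G (3): add — endpoints in different components.
A E (4): add — endpoints in different components.
A H (6): add — endpoints in different components.
A C (12): add — endpoints in different components.
A F (12): add — endpoints in different components.
D E (13): add — endpoints in different components.
The 2nd edge added is B G.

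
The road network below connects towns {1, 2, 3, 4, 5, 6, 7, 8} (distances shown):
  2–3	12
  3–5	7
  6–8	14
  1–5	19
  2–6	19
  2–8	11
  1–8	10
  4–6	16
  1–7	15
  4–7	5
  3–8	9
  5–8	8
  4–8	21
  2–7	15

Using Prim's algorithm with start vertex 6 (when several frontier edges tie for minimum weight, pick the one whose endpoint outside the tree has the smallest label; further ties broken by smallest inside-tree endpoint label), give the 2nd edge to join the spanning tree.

Grow the tree from 6 using Prim:
Step 1: frontier [6–8 14, 4–6 16, 2–6 19] → take 6–8 (14); add 8.
Step 2: frontier [4–6 16, 2–6 19, 5–8 8, 3–8 9, 1–8 10, 2–8 11, 4–8 21] → take 5–8 (8); add 5.
Step 3: frontier [3–5 7, 1–5 19, 4–6 16, 2–6 19, 3–8 9, 1–8 10, 2–8 11, 4–8 21] → take 3–5 (7); add 3.
Step 4: frontier [2–3 12, 1–5 19, 4–6 16, 2–6 19, 1–8 10, 2–8 11, 4–8 21] → take 1–8 (10); add 1.
Step 5: frontier [1–7 15, 2–3 12, 4–6 16, 2–6 19, 2–8 11, 4–8 21] → take 2–8 (11); add 2.
Step 6: frontier [1–7 15, 2–7 15, 4–6 16, 4–8 21] → take 1–7 (15); add 7.
Step 7: frontier [4–6 16, 4–7 5, 4–8 21] → take 4–7 (5); add 4.
The 2nd edge added is 5–8.

5-8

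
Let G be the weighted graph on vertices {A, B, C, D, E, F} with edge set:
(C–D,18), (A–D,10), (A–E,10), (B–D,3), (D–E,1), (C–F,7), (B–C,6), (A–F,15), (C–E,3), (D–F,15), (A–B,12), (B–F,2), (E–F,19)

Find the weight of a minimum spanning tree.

19

Sort edges by weight, then run Kruskal:
D–E (1): add. Components now {A} {B} {C} {D,E} {F}
B–F (2): add. Components now {A} {B,F} {C} {D,E}
B–D (3): add. Components now {A} {B,D,E,F} {C}
C–E (3): add. Components now {A} {B,C,D,E,F}
B–C (6): skip — B and C already connected.
C–F (7): skip — C and F already connected.
A–D (10): add. Components now {A,B,C,D,E,F}
MST edges: D–E, B–F, B–D, C–E, A–D; total weight 1+2+3+3+10 = 19.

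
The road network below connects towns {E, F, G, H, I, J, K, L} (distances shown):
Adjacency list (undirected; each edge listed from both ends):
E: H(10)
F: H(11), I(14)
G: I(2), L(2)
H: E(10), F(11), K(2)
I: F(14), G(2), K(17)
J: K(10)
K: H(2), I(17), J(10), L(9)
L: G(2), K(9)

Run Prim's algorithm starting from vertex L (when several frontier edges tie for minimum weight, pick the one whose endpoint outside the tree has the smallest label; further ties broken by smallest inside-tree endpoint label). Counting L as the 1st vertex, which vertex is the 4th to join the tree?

K

Grow the tree from L using Prim:
Step 1: frontier [G L 2, K L 9] → take G L (2); add G.
Step 2: frontier [G I 2, K L 9] → take G I (2); add I.
Step 3: frontier [F I 14, I K 17, K L 9] → take K L (9); add K.
Step 4: frontier [F I 14, H K 2, J K 10] → take H K (2); add H.
Step 5: frontier [E H 10, F H 11, F I 14, J K 10] → take E H (10); add E.
Step 6: frontier [F H 11, F I 14, J K 10] → take J K (10); add J.
Step 7: frontier [F H 11, F I 14] → take F H (11); add F.
Vertex order: L, G, I, K, H, E, J, F. The 4th vertex is K.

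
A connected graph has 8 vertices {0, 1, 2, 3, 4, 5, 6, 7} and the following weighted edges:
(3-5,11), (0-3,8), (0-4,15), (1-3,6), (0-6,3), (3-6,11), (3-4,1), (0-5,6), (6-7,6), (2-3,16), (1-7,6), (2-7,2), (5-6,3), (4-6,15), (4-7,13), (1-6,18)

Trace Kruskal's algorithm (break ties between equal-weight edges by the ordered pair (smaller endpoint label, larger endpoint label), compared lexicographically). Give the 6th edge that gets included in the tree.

Sort edges by weight, then run Kruskal:
3-4 (1): add — endpoints in different components.
2-7 (2): add — endpoints in different components.
0-6 (3): add — endpoints in different components.
5-6 (3): add — endpoints in different components.
0-5 (6): skip — 0 and 5 already connected.
1-3 (6): add — endpoints in different components.
1-7 (6): add — endpoints in different components.
6-7 (6): add — endpoints in different components.
The 6th edge added is 1-7.

1-7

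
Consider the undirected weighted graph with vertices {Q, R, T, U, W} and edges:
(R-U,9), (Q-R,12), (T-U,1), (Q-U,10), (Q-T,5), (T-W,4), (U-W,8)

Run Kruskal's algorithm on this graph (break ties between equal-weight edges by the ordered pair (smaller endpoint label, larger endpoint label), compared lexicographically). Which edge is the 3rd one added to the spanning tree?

Kruskal's algorithm — process edges by increasing weight (ties by edge label):
T-U (1): add — endpoints in different components.
T-W (4): add — endpoints in different components.
Q-T (5): add — endpoints in different components.
U-W (8): skip — U and W already connected.
R-U (9): add — endpoints in different components.
The 3rd edge added is Q-T.

Q-T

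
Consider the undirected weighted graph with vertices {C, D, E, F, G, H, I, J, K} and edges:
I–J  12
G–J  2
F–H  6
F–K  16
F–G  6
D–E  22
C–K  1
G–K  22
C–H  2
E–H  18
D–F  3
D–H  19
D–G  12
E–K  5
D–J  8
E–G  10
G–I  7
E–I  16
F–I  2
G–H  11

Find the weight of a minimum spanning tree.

Kruskal's algorithm — process edges by increasing weight (ties by edge label):
C–K (1): add — endpoints in different components.
C–H (2): add — endpoints in different components.
F–I (2): add — endpoints in different components.
G–J (2): add — endpoints in different components.
D–F (3): add — endpoints in different components.
E–K (5): add — endpoints in different components.
F–G (6): add — endpoints in different components.
F–H (6): add — endpoints in different components.
MST edges: C–K, C–H, F–I, G–J, D–F, E–K, F–G, F–H; total weight 1+2+2+2+3+5+6+6 = 27.

27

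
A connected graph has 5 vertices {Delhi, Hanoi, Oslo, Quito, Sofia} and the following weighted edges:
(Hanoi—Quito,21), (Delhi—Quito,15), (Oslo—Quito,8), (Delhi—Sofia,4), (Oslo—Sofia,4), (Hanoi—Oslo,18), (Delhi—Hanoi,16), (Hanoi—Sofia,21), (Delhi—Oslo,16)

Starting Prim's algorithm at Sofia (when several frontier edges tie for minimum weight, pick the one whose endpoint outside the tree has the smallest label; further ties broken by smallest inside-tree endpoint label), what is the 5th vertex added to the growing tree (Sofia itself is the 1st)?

Prim's algorithm from Sofia:
Step 1: frontier [Delhi—Sofia 4, Oslo—Sofia 4, Hanoi—Sofia 21] → take Delhi—Sofia (4); add Delhi.
Step 2: frontier [Delhi—Quito 15, Delhi—Hanoi 16, Delhi—Oslo 16, Oslo—Sofia 4, Hanoi—Sofia 21] → take Oslo—Sofia (4); add Oslo.
Step 3: frontier [Delhi—Quito 15, Delhi—Hanoi 16, Oslo—Quito 8, Hanoi—Oslo 18, Hanoi—Sofia 21] → take Oslo—Quito (8); add Quito.
Step 4: frontier [Delhi—Hanoi 16, Hanoi—Oslo 18, Hanoi—Quito 21, Hanoi—Sofia 21] → take Delhi—Hanoi (16); add Hanoi.
Vertex order: Sofia, Delhi, Oslo, Quito, Hanoi. The 5th vertex is Hanoi.

Hanoi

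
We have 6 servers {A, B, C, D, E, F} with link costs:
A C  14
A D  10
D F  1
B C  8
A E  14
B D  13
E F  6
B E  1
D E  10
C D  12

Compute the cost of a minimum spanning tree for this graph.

26

Prim, starting at E.
Step 1: cheapest edge leaving the tree is B E (1); add B.
Step 2: cheapest edge leaving the tree is E F (6); add F.
Step 3: cheapest edge leaving the tree is D F (1); add D.
Step 4: cheapest edge leaving the tree is B C (8); add C.
Step 5: cheapest edge leaving the tree is A D (10); add A.
MST edges: B E, E F, D F, B C, A D; total weight 1+6+1+8+10 = 26.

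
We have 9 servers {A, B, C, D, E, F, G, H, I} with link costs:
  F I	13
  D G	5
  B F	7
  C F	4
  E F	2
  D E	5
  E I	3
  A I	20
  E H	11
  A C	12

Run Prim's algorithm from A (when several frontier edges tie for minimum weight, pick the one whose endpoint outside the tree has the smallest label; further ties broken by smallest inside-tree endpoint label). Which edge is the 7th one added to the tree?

Grow the tree from A using Prim:
Step 1: frontier [A C 12, A I 20] → take A C (12); add C.
Step 2: frontier [A I 20, C F 4] → take C F (4); add F.
Step 3: frontier [A I 20, E F 2, B F 7, F I 13] → take E F (2); add E.
Step 4: frontier [A I 20, E I 3, D E 5, E H 11, B F 7, F I 13] → take E I (3); add I.
Step 5: frontier [D E 5, E H 11, B F 7] → take D E (5); add D.
Step 6: frontier [D G 5, E H 11, B F 7] → take D G (5); add G.
Step 7: frontier [E H 11, B F 7] → take B F (7); add B.
Step 8: frontier [E H 11] → take E H (11); add H.
The 7th edge added is B F.

B-F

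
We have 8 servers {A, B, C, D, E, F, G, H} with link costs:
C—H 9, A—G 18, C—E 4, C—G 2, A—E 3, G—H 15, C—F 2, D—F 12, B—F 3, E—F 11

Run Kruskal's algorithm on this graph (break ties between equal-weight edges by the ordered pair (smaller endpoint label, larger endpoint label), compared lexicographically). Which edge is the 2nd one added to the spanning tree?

Kruskal's algorithm — process edges by increasing weight (ties by edge label):
C—F (2): add — endpoints in different components.
C—G (2): add — endpoints in different components.
A—E (3): add — endpoints in different components.
B—F (3): add — endpoints in different components.
C—E (4): add — endpoints in different components.
C—H (9): add — endpoints in different components.
E—F (11): skip — E and F already connected.
D—F (12): add — endpoints in different components.
The 2nd edge added is C—G.

C-G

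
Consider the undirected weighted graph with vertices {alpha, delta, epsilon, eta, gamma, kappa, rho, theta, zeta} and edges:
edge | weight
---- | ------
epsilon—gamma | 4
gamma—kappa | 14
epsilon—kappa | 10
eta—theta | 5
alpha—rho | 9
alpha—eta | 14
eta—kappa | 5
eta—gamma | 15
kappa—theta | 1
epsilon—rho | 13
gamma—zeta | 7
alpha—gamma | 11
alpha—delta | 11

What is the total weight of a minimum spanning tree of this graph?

58

Sort edges by weight, then run Kruskal:
kappa—theta (1): add — endpoints in different components.
epsilon—gamma (4): add — endpoints in different components.
eta—kappa (5): add — endpoints in different components.
eta—theta (5): skip — theta and eta already connected.
gamma—zeta (7): add — endpoints in different components.
alpha—rho (9): add — endpoints in different components.
epsilon—kappa (10): add — endpoints in different components.
alpha—delta (11): add — endpoints in different components.
alpha—gamma (11): add — endpoints in different components.
MST edges: kappa—theta, epsilon—gamma, eta—kappa, gamma—zeta, alpha—rho, epsilon—kappa, alpha—delta, alpha—gamma; total weight 1+4+5+7+9+10+11+11 = 58.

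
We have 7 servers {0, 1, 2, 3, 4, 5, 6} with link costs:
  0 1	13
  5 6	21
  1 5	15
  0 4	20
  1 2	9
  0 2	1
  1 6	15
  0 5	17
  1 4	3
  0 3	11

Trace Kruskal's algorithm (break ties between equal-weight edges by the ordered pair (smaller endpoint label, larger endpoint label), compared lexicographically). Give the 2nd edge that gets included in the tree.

Sort edges by weight, then run Kruskal:
0 2 (1): add — endpoints in different components.
1 4 (3): add — endpoints in different components.
1 2 (9): add — endpoints in different components.
0 3 (11): add — endpoints in different components.
0 1 (13): skip — 0 and 1 already connected.
1 5 (15): add — endpoints in different components.
1 6 (15): add — endpoints in different components.
The 2nd edge added is 1 4.

1-4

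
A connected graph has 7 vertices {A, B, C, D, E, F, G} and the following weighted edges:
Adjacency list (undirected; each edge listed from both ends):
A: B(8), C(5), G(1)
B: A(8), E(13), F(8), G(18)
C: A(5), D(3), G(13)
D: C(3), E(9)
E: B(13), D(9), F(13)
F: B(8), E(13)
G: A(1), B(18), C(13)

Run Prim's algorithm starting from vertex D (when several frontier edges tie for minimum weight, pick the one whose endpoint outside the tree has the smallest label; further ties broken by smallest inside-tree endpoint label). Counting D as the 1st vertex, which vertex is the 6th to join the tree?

F

Prim, starting at D.
Step 1: cheapest edge leaving the tree is C–D (3); add C.
Step 2: cheapest edge leaving the tree is A–C (5); add A.
Step 3: cheapest edge leaving the tree is A–G (1); add G.
Step 4: cheapest edge leaving the tree is A–B (8); add B.
Step 5: cheapest edge leaving the tree is B–F (8); add F.
Step 6: cheapest edge leaving the tree is D–E (9); add E.
Vertex order: D, C, A, G, B, F, E. The 6th vertex is F.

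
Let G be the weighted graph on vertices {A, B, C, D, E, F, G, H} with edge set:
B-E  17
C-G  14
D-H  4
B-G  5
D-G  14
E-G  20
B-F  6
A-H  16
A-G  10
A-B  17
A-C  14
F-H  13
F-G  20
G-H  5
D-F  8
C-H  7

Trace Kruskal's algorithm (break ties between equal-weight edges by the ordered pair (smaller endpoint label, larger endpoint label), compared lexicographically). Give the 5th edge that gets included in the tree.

Sort edges by weight, then run Kruskal:
D-H (4): add — endpoints in different components.
B-G (5): add — endpoints in different components.
G-H (5): add — endpoints in different components.
B-F (6): add — endpoints in different components.
C-H (7): add — endpoints in different components.
D-F (8): skip — D and F already connected.
A-G (10): add — endpoints in different components.
F-H (13): skip — F and H already connected.
A-C (14): skip — A and C already connected.
C-G (14): skip — C and G already connected.
D-G (14): skip — D and G already connected.
A-H (16): skip — A and H already connected.
A-B (17): skip — A and B already connected.
B-E (17): add — endpoints in different components.
The 5th edge added is C-H.

C-H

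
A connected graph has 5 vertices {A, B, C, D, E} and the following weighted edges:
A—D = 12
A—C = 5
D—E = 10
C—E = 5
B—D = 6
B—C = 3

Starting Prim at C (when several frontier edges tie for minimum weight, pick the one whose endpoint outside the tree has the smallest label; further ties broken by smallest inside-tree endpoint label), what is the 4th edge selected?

Grow the tree from C using Prim:
Step 1: cheapest edge leaving the tree is B—C (3); add B.
Step 2: cheapest edge leaving the tree is A—C (5); add A.
Step 3: cheapest edge leaving the tree is C—E (5); add E.
Step 4: cheapest edge leaving the tree is B—D (6); add D.
The 4th edge added is B—D.

B-D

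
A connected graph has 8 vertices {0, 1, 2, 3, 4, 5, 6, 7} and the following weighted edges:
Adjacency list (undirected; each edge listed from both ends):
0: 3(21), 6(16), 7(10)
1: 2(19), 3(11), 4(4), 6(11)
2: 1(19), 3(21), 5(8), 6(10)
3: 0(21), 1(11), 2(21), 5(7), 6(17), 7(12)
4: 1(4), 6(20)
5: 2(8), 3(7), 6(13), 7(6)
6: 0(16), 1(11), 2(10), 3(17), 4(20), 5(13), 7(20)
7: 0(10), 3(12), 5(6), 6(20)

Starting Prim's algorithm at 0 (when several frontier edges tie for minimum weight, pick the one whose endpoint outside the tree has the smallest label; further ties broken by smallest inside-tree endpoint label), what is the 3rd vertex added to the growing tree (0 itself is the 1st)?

5

Prim's algorithm from 0:
Step 1: cheapest edge leaving the tree is 0–7 (10); add 7.
Step 2: cheapest edge leaving the tree is 5–7 (6); add 5.
Step 3: cheapest edge leaving the tree is 3–5 (7); add 3.
Step 4: cheapest edge leaving the tree is 2–5 (8); add 2.
Step 5: cheapest edge leaving the tree is 2–6 (10); add 6.
Step 6: cheapest edge leaving the tree is 1–3 (11); add 1.
Step 7: cheapest edge leaving the tree is 1–4 (4); add 4.
Vertex order: 0, 7, 5, 3, 2, 6, 1, 4. The 3rd vertex is 5.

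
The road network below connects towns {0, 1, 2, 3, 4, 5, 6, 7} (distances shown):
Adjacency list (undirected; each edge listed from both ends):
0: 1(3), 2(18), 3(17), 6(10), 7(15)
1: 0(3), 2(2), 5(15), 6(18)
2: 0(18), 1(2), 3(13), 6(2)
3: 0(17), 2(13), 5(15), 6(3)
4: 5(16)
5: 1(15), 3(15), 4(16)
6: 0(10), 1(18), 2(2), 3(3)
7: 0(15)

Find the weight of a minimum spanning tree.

Prim, starting at 3.
Step 1: frontier [3—6 3, 2—3 13, 3—5 15, 0—3 17] → take 3—6 (3); add 6.
Step 2: frontier [2—3 13, 3—5 15, 0—3 17, 2—6 2, 0—6 10, 1—6 18] → take 2—6 (2); add 2.
Step 3: frontier [1—2 2, 0—2 18, 3—5 15, 0—3 17, 0—6 10, 1—6 18] → take 1—2 (2); add 1.
Step 4: frontier [0—1 3, 1—5 15, 0—2 18, 3—5 15, 0—3 17, 0—6 10] → take 0—1 (3); add 0.
Step 5: frontier [0—7 15, 1—5 15, 3—5 15] → take 1—5 (15); add 5.
Step 6: frontier [0—7 15, 4—5 16] → take 0—7 (15); add 7.
Step 7: frontier [4—5 16] → take 4—5 (16); add 4.
MST edges: 3—6, 2—6, 1—2, 0—1, 1—5, 0—7, 4—5; total weight 3+2+2+3+15+15+16 = 56.

56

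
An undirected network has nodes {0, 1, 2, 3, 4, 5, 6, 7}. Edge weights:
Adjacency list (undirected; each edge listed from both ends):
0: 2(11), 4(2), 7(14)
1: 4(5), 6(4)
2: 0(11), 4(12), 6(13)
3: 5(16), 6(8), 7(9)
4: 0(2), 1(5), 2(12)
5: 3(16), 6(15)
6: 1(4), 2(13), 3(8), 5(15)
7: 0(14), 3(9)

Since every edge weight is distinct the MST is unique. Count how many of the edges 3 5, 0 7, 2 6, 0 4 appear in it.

1

Sort edges by weight, then run Kruskal:
0 4 (2): add — endpoints in different components.
1 6 (4): add — endpoints in different components.
1 4 (5): add — endpoints in different components.
3 6 (8): add — endpoints in different components.
3 7 (9): add — endpoints in different components.
0 2 (11): add — endpoints in different components.
2 4 (12): skip — 2 and 4 already connected.
2 6 (13): skip — 2 and 6 already connected.
0 7 (14): skip — 0 and 7 already connected.
5 6 (15): add — endpoints in different components.
MST edge set: {0 4, 1 6, 1 4, 3 6, 3 7, 0 2, 5 6}.
Of the listed edges, {0 4} are in the MST → 1.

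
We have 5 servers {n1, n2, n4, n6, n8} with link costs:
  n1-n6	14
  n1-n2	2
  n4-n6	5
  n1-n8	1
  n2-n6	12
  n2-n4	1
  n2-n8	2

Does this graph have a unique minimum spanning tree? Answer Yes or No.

No

Sort edges by weight, then run Kruskal:
n1-n8 (1): add — endpoints in different components.
n2-n4 (1): add — endpoints in different components.
n1-n2 (2): add — endpoints in different components.
n2-n8 (2): skip — n2 and n8 already connected.
n4-n6 (5): add — endpoints in different components.
Non-tree edge n2-n8 has weight 2, equal to the heaviest edge on its tree cycle — swapping gives another MST of the same weight. Not unique.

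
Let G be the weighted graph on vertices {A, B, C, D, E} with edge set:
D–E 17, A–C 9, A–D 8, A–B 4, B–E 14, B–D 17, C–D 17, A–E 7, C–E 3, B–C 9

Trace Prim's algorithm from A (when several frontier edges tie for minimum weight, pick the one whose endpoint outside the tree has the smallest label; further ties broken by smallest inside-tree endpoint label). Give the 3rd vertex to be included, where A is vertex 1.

Prim's algorithm from A:
Step 1: cheapest edge leaving the tree is A–B (4); add B.
Step 2: cheapest edge leaving the tree is A–E (7); add E.
Step 3: cheapest edge leaving the tree is C–E (3); add C.
Step 4: cheapest edge leaving the tree is A–D (8); add D.
Vertex order: A, B, E, C, D. The 3rd vertex is E.

E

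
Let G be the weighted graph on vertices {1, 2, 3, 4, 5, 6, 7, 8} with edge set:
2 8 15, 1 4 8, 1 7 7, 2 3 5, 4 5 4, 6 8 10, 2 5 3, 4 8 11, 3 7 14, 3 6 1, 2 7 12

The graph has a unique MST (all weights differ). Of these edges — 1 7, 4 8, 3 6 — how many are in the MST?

2

Kruskal's algorithm — process edges by increasing weight (ties by edge label):
3 6 (1): add — endpoints in different components.
2 5 (3): add — endpoints in different components.
4 5 (4): add — endpoints in different components.
2 3 (5): add — endpoints in different components.
1 7 (7): add — endpoints in different components.
1 4 (8): add — endpoints in different components.
6 8 (10): add — endpoints in different components.
MST edge set: {3 6, 2 5, 4 5, 2 3, 1 7, 1 4, 6 8}.
Of the listed edges, {1 7, 3 6} are in the MST → 2.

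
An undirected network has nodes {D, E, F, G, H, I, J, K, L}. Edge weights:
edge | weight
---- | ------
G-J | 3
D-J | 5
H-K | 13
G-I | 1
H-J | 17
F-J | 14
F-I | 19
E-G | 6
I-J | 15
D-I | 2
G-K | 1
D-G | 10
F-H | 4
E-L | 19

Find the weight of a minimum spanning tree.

Prim's algorithm from D:
Step 1: frontier [D-I 2, D-J 5, D-G 10] → take D-I (2); add I.
Step 2: frontier [D-J 5, D-G 10, G-I 1, I-J 15, F-I 19] → take G-I (1); add G.
Step 3: frontier [D-J 5, G-K 1, G-J 3, E-G 6, I-J 15, F-I 19] → take G-K (1); add K.
Step 4: frontier [D-J 5, G-J 3, E-G 6, I-J 15, F-I 19, H-K 13] → take G-J (3); add J.
Step 5: frontier [E-G 6, F-I 19, F-J 14, H-J 17, H-K 13] → take E-G (6); add E.
Step 6: frontier [E-L 19, F-I 19, F-J 14, H-J 17, H-K 13] → take H-K (13); add H.
Step 7: frontier [E-L 19, F-H 4, F-I 19, F-J 14] → take F-H (4); add F.
Step 8: frontier [E-L 19] → take E-L (19); add L.
MST edges: D-I, G-I, G-K, G-J, E-G, H-K, F-H, E-L; total weight 2+1+1+3+6+13+4+19 = 49.

49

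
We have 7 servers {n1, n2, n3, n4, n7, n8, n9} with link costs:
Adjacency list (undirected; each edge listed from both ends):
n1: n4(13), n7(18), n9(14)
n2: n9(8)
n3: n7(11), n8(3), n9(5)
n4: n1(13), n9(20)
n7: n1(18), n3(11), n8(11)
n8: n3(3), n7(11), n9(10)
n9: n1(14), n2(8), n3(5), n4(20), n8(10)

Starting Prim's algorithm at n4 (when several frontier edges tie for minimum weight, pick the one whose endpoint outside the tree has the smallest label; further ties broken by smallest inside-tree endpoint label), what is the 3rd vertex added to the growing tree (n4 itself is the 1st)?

Grow the tree from n4 using Prim:
Step 1: frontier [n1–n4 13, n4–n9 20] → take n1–n4 (13); add n1.
Step 2: frontier [n1–n9 14, n1–n7 18, n4–n9 20] → take n1–n9 (14); add n9.
Step 3: frontier [n1–n7 18, n3–n9 5, n2–n9 8, n8–n9 10] → take n3–n9 (5); add n3.
Step 4: frontier [n1–n7 18, n3–n8 3, n3–n7 11, n2–n9 8, n8–n9 10] → take n3–n8 (3); add n8.
Step 5: frontier [n1–n7 18, n3–n7 11, n7–n8 11, n2–n9 8] → take n2–n9 (8); add n2.
Step 6: frontier [n1–n7 18, n3–n7 11, n7–n8 11] → take n3–n7 (11); add n7.
Vertex order: n4, n1, n9, n3, n8, n2, n7. The 3rd vertex is n9.

n9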